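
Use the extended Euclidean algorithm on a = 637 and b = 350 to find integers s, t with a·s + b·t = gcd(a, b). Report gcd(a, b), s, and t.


Euclidean algorithm on (637, 350) — divide until remainder is 0:
  637 = 1 · 350 + 287
  350 = 1 · 287 + 63
  287 = 4 · 63 + 35
  63 = 1 · 35 + 28
  35 = 1 · 28 + 7
  28 = 4 · 7 + 0
gcd(637, 350) = 7.
Track Bezout coefficients alongside the remainders: start with r₀ = 637 = a·1 + b·0 (s = 1, t = 0) and r₁ = 350 = a·0 + b·1 (s = 0, t = 1); each new remainder r_{k+1} = r_{k-1} − q_k·r_k inherits s_{k+1} = s_{k-1} − q_k·s_k, t_{k+1} = t_{k-1} − q_k·t_k, so r_k = a·s_k + b·t_k at every step:
  q = 1: r = 287, s = 1 − 1·0 = 1, t = 0 − 1·1 = -1  (check: 637·1 + 350·(-1) = 287)
  q = 1: r = 63, s = 0 − 1·1 = -1, t = 1 − 1·(-1) = 2  (check: 637·(-1) + 350·2 = 63)
  q = 4: r = 35, s = 1 − 4·(-1) = 5, t = -1 − 4·2 = -9  (check: 637·5 + 350·(-9) = 35)
  q = 1: r = 28, s = -1 − 1·5 = -6, t = 2 − 1·(-9) = 11  (check: 637·(-6) + 350·11 = 28)
  q = 1: r = 7, s = 5 − 1·(-6) = 11, t = -9 − 1·11 = -20  (check: 637·11 + 350·(-20) = 7)
The row with r = 7 (the gcd) gives the Bezout coefficients s = 11, t = -20.
Result: 637 · (11) + 350 · (-20) = 7.

gcd(637, 350) = 7; s = 11, t = -20 (check: 637·11 + 350·(-20) = 7).


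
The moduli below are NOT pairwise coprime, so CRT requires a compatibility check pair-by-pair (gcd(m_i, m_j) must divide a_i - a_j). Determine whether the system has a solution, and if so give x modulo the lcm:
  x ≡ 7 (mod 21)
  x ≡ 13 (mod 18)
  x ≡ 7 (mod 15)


Moduli 21, 18, 15 are not pairwise coprime, so CRT works modulo lcm(m_i) when all pairwise compatibility conditions hold.
Pairwise compatibility: gcd(m_i, m_j) must divide a_i - a_j for every pair.
Merge one congruence at a time:
  Start: x ≡ 7 (mod 21).
  Combine with x ≡ 13 (mod 18): gcd(21, 18) = 3; 13 - 7 = 6, which IS divisible by 3, so compatible.
    Write x = 7 + 21·t and substitute into x ≡ 13 (mod 18): 21·t ≡ 13 − 7 = 6 (mod 18).
    Divide the congruence (and modulus) by g = 3: 7·t ≡ 2 (mod 6).
    Reduce coefficients mod 6: 1·t ≡ 2 (mod 6).
    So t ≡ 2 (mod 6).
    Then x = 7 + 21·2 = 49, valid modulo lcm(21, 18) = 126: x ≡ 49 (mod 126).
  Combine with x ≡ 7 (mod 15): gcd(126, 15) = 3; 7 - 49 = -42, which IS divisible by 3, so compatible.
    Write x = 49 + 126·t and substitute into x ≡ 7 (mod 15): 126·t ≡ 7 − 49 = -42 (mod 15).
    Divide the congruence (and modulus) by g = 3: 42·t ≡ -14 (mod 5).
    Reduce coefficients mod 5: 2·t ≡ 1 (mod 5).
    The inverse of 2 mod 5 is 3 (since 2·3 = 6 = 1·5 + 1), so t ≡ 3·1 = 3 ≡ 3 (mod 5).
    Then x = 49 + 126·3 = 427, valid modulo lcm(126, 15) = 630: x ≡ 427 (mod 630).
Verify: 427 mod 21 = 7, 427 mod 18 = 13, 427 mod 15 = 7.

x ≡ 427 (mod 630).


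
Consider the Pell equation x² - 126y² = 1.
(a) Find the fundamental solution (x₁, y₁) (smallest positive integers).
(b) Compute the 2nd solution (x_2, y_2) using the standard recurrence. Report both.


Step 1: Find the fundamental solution (x₁, y₁) of x² - 126y² = 1.
  Expand √126 as a continued fraction. a₀ = ⌊√126⌋ = 11; iterate m_{k+1} = d_k·a_k − m_k, d_{k+1} = (126 − m_{k+1}²)/d_k, a_{k+1} = ⌊(a₀ + m_{k+1})/d_{k+1}⌋ (starting m₀ = 0, d₀ = 1), with convergents p_k = a_k·p_{k-1} + p_{k-2}, q_k = a_k·q_{k-1} + q_{k-2} (p₋₁ = 1, q₋₁ = 0):
  k = 0: a₀ = 11; p₀/q₀ = 11/1; p₀² − 126·q₀² = 121 − 126 = -5.
  k = 1: m = 11, d = 5, a = ⌊(11 + 11)/5⌋ = 4; p/q = (4·11 + 1)/(4·1 + 0) = 45/4; p² − 126·q² = 2025 − 2016 = 9.
  k = 2: m = 9, d = 9, a = ⌊(11 + 9)/9⌋ = 2; p/q = (2·45 + 11)/(2·4 + 1) = 101/9; p² − 126·q² = 10201 − 10206 = -5.
  k = 3: m = 9, d = 5, a = ⌊(11 + 9)/5⌋ = 4; p/q = (4·101 + 45)/(4·9 + 4) = 449/40; p² − 126·q² = 201601 − 201600 = 1.
  The first convergent with p² − 126·q² = 1 gives the fundamental solution (x₁, y₁) = (449, 40).
Step 2: Apply the recurrence (x_{n+1}, y_{n+1}) = (x₁x_n + 126y₁y_n, x₁y_n + y₁x_n) repeatedly.
  From (x_1, y_1) = (449, 40): x_2 = 449·449 + 126·40·40 = 403201; y_2 = 449·40 + 40·449 = 35920.
Step 3: Verify x_2² - 126·y_2² = 162571046401 - 162571046400 = 1 (should be 1). ✓

(x_1, y_1) = (449, 40); (x_2, y_2) = (403201, 35920).


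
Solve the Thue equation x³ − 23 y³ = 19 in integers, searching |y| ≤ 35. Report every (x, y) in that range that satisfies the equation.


The equation is x³ - 23y³ = 19. For fixed y, x³ = 23·y³ + 19, so a solution requires the RHS to be a perfect cube.
Strategy: iterate y from -35 to 35, compute RHS = 23·y³ + 19, and check whether it is a (positive or negative) perfect cube.
Check small values of y:
  y = 0: RHS = 19 is not a perfect cube.
  y = 1: RHS = 42 is not a perfect cube.
  y = -1: RHS = -4 is not a perfect cube.
  y = 2: RHS = 203 is not a perfect cube.
  y = -2: RHS = -165 is not a perfect cube.
  y = 3: RHS = 640 is not a perfect cube.
  y = -3: RHS = -602 is not a perfect cube.
Continuing the search up to |y| = 35 finds no solutions either.
No (x, y) in the scanned range satisfies the equation.

No integer solutions with |y| ≤ 35.


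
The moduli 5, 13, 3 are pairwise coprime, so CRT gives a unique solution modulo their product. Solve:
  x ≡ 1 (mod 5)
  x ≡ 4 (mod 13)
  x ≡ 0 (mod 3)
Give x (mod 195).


Moduli 5, 13, 3 are pairwise coprime; by CRT there is a unique solution modulo M = 5 · 13 · 3 = 195.
Solve pairwise, accumulating the modulus:
  Start with x ≡ 1 (mod 5).
  Combine with x ≡ 4 (mod 13): since gcd(5, 13) = 1, we get a unique residue mod 65.
    Write x = 1 + 5·t and substitute into x ≡ 4 (mod 13): 5·t ≡ 4 − 1 = 3 (mod 13).
    The inverse of 5 mod 13 is 8 (since 5·8 = 40 = 3·13 + 1), so t ≡ 8·3 = 24 ≡ 11 (mod 13).
    Then x = 1 + 5·11 = 56, valid modulo lcm(5, 13) = 65: x ≡ 56 (mod 65).
  Combine with x ≡ 0 (mod 3): since gcd(65, 3) = 1, we get a unique residue mod 195.
    Write x = 56 + 65·t and substitute into x ≡ 0 (mod 3): 65·t ≡ 0 − 56 = -56 (mod 3).
    Reduce coefficients mod 3: 2·t ≡ 1 (mod 3).
    The inverse of 2 mod 3 is 2 (since 2·2 = 4 = 1·3 + 1), so t ≡ 2·1 = 2 ≡ 2 (mod 3).
    Then x = 56 + 65·2 = 186, valid modulo lcm(65, 3) = 195: x ≡ 186 (mod 195).
Verify: 186 mod 5 = 1 ✓, 186 mod 13 = 4 ✓, 186 mod 3 = 0 ✓.

x ≡ 186 (mod 195).


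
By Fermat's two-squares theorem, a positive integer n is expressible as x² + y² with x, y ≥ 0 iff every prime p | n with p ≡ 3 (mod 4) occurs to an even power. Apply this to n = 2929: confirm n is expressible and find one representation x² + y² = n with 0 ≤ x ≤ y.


Step 1: Factor n = 2929 = 29 · 101.
Step 2: Check the mod-4 condition on each prime factor: 29 ≡ 1 (mod 4), exponent 1; 101 ≡ 1 (mod 4), exponent 1.
All primes ≡ 3 (mod 4) appear to even exponent (or don't appear), so by the two-squares theorem n IS expressible as a sum of two squares.
Step 3: Build a representation. Here n = 29 · 101 is a product of primes ≡ 1 (mod 4). Each prime p ≡ 1 (mod 4) is itself a sum of two squares; find a² by testing p − a² for a perfect square:
  29: 29 − 1² = 28, 29 − 2² = 25 = 5² ⇒ 29 = 2² + 5².
  101: 101 − 1² = 100 = 10² ⇒ 101 = 1² + 10².
  Combine using the Brahmagupta–Fibonacci identity (a² + b²)(c² + d²) = (ac − bd)² + (ad + bc)² = (ac + bd)² + (ad − bc)²:
  29 · 101 = 2929: from (2² + 5²)(1² + 10²), take (2·1 − 5·10, 2·10 + 5·1) = (2 − 50, 20 + 5) = (-48, 25); dropping signs (only squares matter) gives (48, 25); check 48² + 25² = 2304 + 625 = 2929 ✓.
Step 4: Order so x ≤ y and verify: 25² + 48² = 625 + 2304 = 2929 = n. ✓

n = 2929 = 25² + 48² (one valid representation with x ≤ y).


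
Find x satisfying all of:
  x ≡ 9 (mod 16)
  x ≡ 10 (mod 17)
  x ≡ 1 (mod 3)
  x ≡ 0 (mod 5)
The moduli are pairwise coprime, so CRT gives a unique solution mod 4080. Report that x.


Product of moduli M = 16 · 17 · 3 · 5 = 4080.
Merge one congruence at a time:
  Start: x ≡ 9 (mod 16).
  Combine with x ≡ 10 (mod 17); new modulus lcm = 272.
    Write x = 9 + 16·t and substitute into x ≡ 10 (mod 17): 16·t ≡ 10 − 9 = 1 (mod 17).
    The inverse of 16 mod 17 is 16 (since 16·16 = 256 = 15·17 + 1), so t ≡ 16·1 = 16 ≡ 16 (mod 17).
    Then x = 9 + 16·16 = 265, valid modulo lcm(16, 17) = 272: x ≡ 265 (mod 272).
  Combine with x ≡ 1 (mod 3); new modulus lcm = 816.
    Write x = 265 + 272·t and substitute into x ≡ 1 (mod 3): 272·t ≡ 1 − 265 = -264 (mod 3).
    Reduce coefficients mod 3: 2·t ≡ 0 (mod 3).
    The inverse of 2 mod 3 is 2 (since 2·2 = 4 = 1·3 + 1), so t ≡ 2·0 = 0 ≡ 0 (mod 3).
    Then x = 265 + 272·0 = 265, valid modulo lcm(272, 3) = 816: x ≡ 265 (mod 816).
  Combine with x ≡ 0 (mod 5); new modulus lcm = 4080.
    Write x = 265 + 816·t and substitute into x ≡ 0 (mod 5): 816·t ≡ 0 − 265 = -265 (mod 5).
    Reduce coefficients mod 5: 1·t ≡ 0 (mod 5).
    So t ≡ 0 (mod 5).
    Then x = 265 + 816·0 = 265, valid modulo lcm(816, 5) = 4080: x ≡ 265 (mod 4080).
Verify against each original: 265 mod 16 = 9, 265 mod 17 = 10, 265 mod 3 = 1, 265 mod 5 = 0.

x ≡ 265 (mod 4080).


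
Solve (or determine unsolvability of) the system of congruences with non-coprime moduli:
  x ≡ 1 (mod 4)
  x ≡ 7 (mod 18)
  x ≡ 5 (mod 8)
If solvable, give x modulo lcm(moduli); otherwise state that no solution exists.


Moduli 4, 18, 8 are not pairwise coprime, so CRT works modulo lcm(m_i) when all pairwise compatibility conditions hold.
Pairwise compatibility: gcd(m_i, m_j) must divide a_i - a_j for every pair.
Merge one congruence at a time:
  Start: x ≡ 1 (mod 4).
  Combine with x ≡ 7 (mod 18): gcd(4, 18) = 2; 7 - 1 = 6, which IS divisible by 2, so compatible.
    Write x = 1 + 4·t and substitute into x ≡ 7 (mod 18): 4·t ≡ 7 − 1 = 6 (mod 18).
    Divide the congruence (and modulus) by g = 2: 2·t ≡ 3 (mod 9).
    The inverse of 2 mod 9 is 5 (since 2·5 = 10 = 1·9 + 1), so t ≡ 5·3 = 15 ≡ 6 (mod 9).
    Then x = 1 + 4·6 = 25, valid modulo lcm(4, 18) = 36: x ≡ 25 (mod 36).
  Combine with x ≡ 5 (mod 8): gcd(36, 8) = 4; 5 - 25 = -20, which IS divisible by 4, so compatible.
    Write x = 25 + 36·t and substitute into x ≡ 5 (mod 8): 36·t ≡ 5 − 25 = -20 (mod 8).
    Divide the congruence (and modulus) by g = 4: 9·t ≡ -5 (mod 2).
    Reduce coefficients mod 2: 1·t ≡ 1 (mod 2).
    So t ≡ 1 (mod 2).
    Then x = 25 + 36·1 = 61, valid modulo lcm(36, 8) = 72: x ≡ 61 (mod 72).
Verify: 61 mod 4 = 1, 61 mod 18 = 7, 61 mod 8 = 5.

x ≡ 61 (mod 72).


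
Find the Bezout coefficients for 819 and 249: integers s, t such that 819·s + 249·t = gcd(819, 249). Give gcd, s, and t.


Euclidean algorithm on (819, 249) — divide until remainder is 0:
  819 = 3 · 249 + 72
  249 = 3 · 72 + 33
  72 = 2 · 33 + 6
  33 = 5 · 6 + 3
  6 = 2 · 3 + 0
gcd(819, 249) = 3.
Track Bezout coefficients alongside the remainders: start with r₀ = 819 = a·1 + b·0 (s = 1, t = 0) and r₁ = 249 = a·0 + b·1 (s = 0, t = 1); each new remainder r_{k+1} = r_{k-1} − q_k·r_k inherits s_{k+1} = s_{k-1} − q_k·s_k, t_{k+1} = t_{k-1} − q_k·t_k, so r_k = a·s_k + b·t_k at every step:
  q = 3: r = 72, s = 1 − 3·0 = 1, t = 0 − 3·1 = -3  (check: 819·1 + 249·(-3) = 72)
  q = 3: r = 33, s = 0 − 3·1 = -3, t = 1 − 3·(-3) = 10  (check: 819·(-3) + 249·10 = 33)
  q = 2: r = 6, s = 1 − 2·(-3) = 7, t = -3 − 2·10 = -23  (check: 819·7 + 249·(-23) = 6)
  q = 5: r = 3, s = -3 − 5·7 = -38, t = 10 − 5·(-23) = 125  (check: 819·(-38) + 249·125 = 3)
The row with r = 3 (the gcd) gives the Bezout coefficients s = -38, t = 125.
Result: 819 · (-38) + 249 · (125) = 3.

gcd(819, 249) = 3; s = -38, t = 125 (check: 819·(-38) + 249·125 = 3).


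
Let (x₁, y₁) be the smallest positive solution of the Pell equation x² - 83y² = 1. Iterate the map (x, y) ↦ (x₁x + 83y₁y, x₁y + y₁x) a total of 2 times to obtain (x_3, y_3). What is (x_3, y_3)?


Step 1: Find the fundamental solution (x₁, y₁) of x² - 83y² = 1.
  Expand √83 as a continued fraction. a₀ = ⌊√83⌋ = 9; iterate m_{k+1} = d_k·a_k − m_k, d_{k+1} = (83 − m_{k+1}²)/d_k, a_{k+1} = ⌊(a₀ + m_{k+1})/d_{k+1}⌋ (starting m₀ = 0, d₀ = 1), with convergents p_k = a_k·p_{k-1} + p_{k-2}, q_k = a_k·q_{k-1} + q_{k-2} (p₋₁ = 1, q₋₁ = 0):
  k = 0: a₀ = 9; p₀/q₀ = 9/1; p₀² − 83·q₀² = 81 − 83 = -2.
  k = 1: m = 9, d = 2, a = ⌊(9 + 9)/2⌋ = 9; p/q = (9·9 + 1)/(9·1 + 0) = 82/9; p² − 83·q² = 6724 − 6723 = 1.
  The first convergent with p² − 83·q² = 1 gives the fundamental solution (x₁, y₁) = (82, 9).
Step 2: Apply the recurrence (x_{n+1}, y_{n+1}) = (x₁x_n + 83y₁y_n, x₁y_n + y₁x_n) repeatedly.
  From (x_1, y_1) = (82, 9): x_2 = 82·82 + 83·9·9 = 13447; y_2 = 82·9 + 9·82 = 1476.
  From (x_2, y_2) = (13447, 1476): x_3 = 82·13447 + 83·9·1476 = 2205226; y_3 = 82·1476 + 9·13447 = 242055.
Step 3: Verify x_3² - 83·y_3² = 4863021711076 - 4863021711075 = 1 (should be 1). ✓

(x_1, y_1) = (82, 9); (x_3, y_3) = (2205226, 242055).


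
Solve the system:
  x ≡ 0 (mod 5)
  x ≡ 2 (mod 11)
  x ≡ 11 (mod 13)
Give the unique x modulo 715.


Moduli 5, 11, 13 are pairwise coprime; by CRT there is a unique solution modulo M = 5 · 11 · 13 = 715.
Solve pairwise, accumulating the modulus:
  Start with x ≡ 0 (mod 5).
  Combine with x ≡ 2 (mod 11): since gcd(5, 11) = 1, we get a unique residue mod 55.
    Write x = 0 + 5·t and substitute into x ≡ 2 (mod 11): 5·t ≡ 2 − 0 = 2 (mod 11).
    The inverse of 5 mod 11 is 9 (since 5·9 = 45 = 4·11 + 1), so t ≡ 9·2 = 18 ≡ 7 (mod 11).
    Then x = 0 + 5·7 = 35, valid modulo lcm(5, 11) = 55: x ≡ 35 (mod 55).
  Combine with x ≡ 11 (mod 13): since gcd(55, 13) = 1, we get a unique residue mod 715.
    Write x = 35 + 55·t and substitute into x ≡ 11 (mod 13): 55·t ≡ 11 − 35 = -24 (mod 13).
    Reduce coefficients mod 13: 3·t ≡ 2 (mod 13).
    The inverse of 3 mod 13 is 9 (since 3·9 = 27 = 2·13 + 1), so t ≡ 9·2 = 18 ≡ 5 (mod 13).
    Then x = 35 + 55·5 = 310, valid modulo lcm(55, 13) = 715: x ≡ 310 (mod 715).
Verify: 310 mod 5 = 0 ✓, 310 mod 11 = 2 ✓, 310 mod 13 = 11 ✓.

x ≡ 310 (mod 715).


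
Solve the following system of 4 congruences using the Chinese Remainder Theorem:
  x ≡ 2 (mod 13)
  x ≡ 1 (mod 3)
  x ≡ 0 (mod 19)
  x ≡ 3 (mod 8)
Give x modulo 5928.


Product of moduli M = 13 · 3 · 19 · 8 = 5928.
Merge one congruence at a time:
  Start: x ≡ 2 (mod 13).
  Combine with x ≡ 1 (mod 3); new modulus lcm = 39.
    Write x = 2 + 13·t and substitute into x ≡ 1 (mod 3): 13·t ≡ 1 − 2 = -1 (mod 3).
    Reduce coefficients mod 3: 1·t ≡ 2 (mod 3).
    So t ≡ 2 (mod 3).
    Then x = 2 + 13·2 = 28, valid modulo lcm(13, 3) = 39: x ≡ 28 (mod 39).
  Combine with x ≡ 0 (mod 19); new modulus lcm = 741.
    Write x = 28 + 39·t and substitute into x ≡ 0 (mod 19): 39·t ≡ 0 − 28 = -28 (mod 19).
    Reduce coefficients mod 19: 1·t ≡ 10 (mod 19).
    So t ≡ 10 (mod 19).
    Then x = 28 + 39·10 = 418, valid modulo lcm(39, 19) = 741: x ≡ 418 (mod 741).
  Combine with x ≡ 3 (mod 8); new modulus lcm = 5928.
    Write x = 418 + 741·t and substitute into x ≡ 3 (mod 8): 741·t ≡ 3 − 418 = -415 (mod 8).
    Reduce coefficients mod 8: 5·t ≡ 1 (mod 8).
    The inverse of 5 mod 8 is 5 (since 5·5 = 25 = 3·8 + 1), so t ≡ 5·1 = 5 ≡ 5 (mod 8).
    Then x = 418 + 741·5 = 4123, valid modulo lcm(741, 8) = 5928: x ≡ 4123 (mod 5928).
Verify against each original: 4123 mod 13 = 2, 4123 mod 3 = 1, 4123 mod 19 = 0, 4123 mod 8 = 3.

x ≡ 4123 (mod 5928).


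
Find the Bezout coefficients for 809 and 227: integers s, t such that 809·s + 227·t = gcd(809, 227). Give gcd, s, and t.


Euclidean algorithm on (809, 227) — divide until remainder is 0:
  809 = 3 · 227 + 128
  227 = 1 · 128 + 99
  128 = 1 · 99 + 29
  99 = 3 · 29 + 12
  29 = 2 · 12 + 5
  12 = 2 · 5 + 2
  5 = 2 · 2 + 1
  2 = 2 · 1 + 0
gcd(809, 227) = 1.
Track Bezout coefficients alongside the remainders: start with r₀ = 809 = a·1 + b·0 (s = 1, t = 0) and r₁ = 227 = a·0 + b·1 (s = 0, t = 1); each new remainder r_{k+1} = r_{k-1} − q_k·r_k inherits s_{k+1} = s_{k-1} − q_k·s_k, t_{k+1} = t_{k-1} − q_k·t_k, so r_k = a·s_k + b·t_k at every step:
  q = 3: r = 128, s = 1 − 3·0 = 1, t = 0 − 3·1 = -3  (check: 809·1 + 227·(-3) = 128)
  q = 1: r = 99, s = 0 − 1·1 = -1, t = 1 − 1·(-3) = 4  (check: 809·(-1) + 227·4 = 99)
  q = 1: r = 29, s = 1 − 1·(-1) = 2, t = -3 − 1·4 = -7  (check: 809·2 + 227·(-7) = 29)
  q = 3: r = 12, s = -1 − 3·2 = -7, t = 4 − 3·(-7) = 25  (check: 809·(-7) + 227·25 = 12)
  q = 2: r = 5, s = 2 − 2·(-7) = 16, t = -7 − 2·25 = -57  (check: 809·16 + 227·(-57) = 5)
  q = 2: r = 2, s = -7 − 2·16 = -39, t = 25 − 2·(-57) = 139  (check: 809·(-39) + 227·139 = 2)
  q = 2: r = 1, s = 16 − 2·(-39) = 94, t = -57 − 2·139 = -335  (check: 809·94 + 227·(-335) = 1)
The row with r = 1 (the gcd) gives the Bezout coefficients s = 94, t = -335.
Result: 809 · (94) + 227 · (-335) = 1.

gcd(809, 227) = 1; s = 94, t = -335 (check: 809·94 + 227·(-335) = 1).


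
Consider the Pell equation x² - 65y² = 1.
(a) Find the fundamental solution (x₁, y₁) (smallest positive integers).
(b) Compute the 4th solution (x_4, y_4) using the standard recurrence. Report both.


Step 1: Find the fundamental solution (x₁, y₁) of x² - 65y² = 1.
  Expand √65 as a continued fraction. a₀ = ⌊√65⌋ = 8; iterate m_{k+1} = d_k·a_k − m_k, d_{k+1} = (65 − m_{k+1}²)/d_k, a_{k+1} = ⌊(a₀ + m_{k+1})/d_{k+1}⌋ (starting m₀ = 0, d₀ = 1), with convergents p_k = a_k·p_{k-1} + p_{k-2}, q_k = a_k·q_{k-1} + q_{k-2} (p₋₁ = 1, q₋₁ = 0):
  k = 0: a₀ = 8; p₀/q₀ = 8/1; p₀² − 65·q₀² = 64 − 65 = -1.
  k = 1: m = 8, d = 1, a = ⌊(8 + 8)/1⌋ = 16; p/q = (16·8 + 1)/(16·1 + 0) = 129/16; p² − 65·q² = 16641 − 16640 = 1.
  The first convergent with p² − 65·q² = 1 gives the fundamental solution (x₁, y₁) = (129, 16).
Step 2: Apply the recurrence (x_{n+1}, y_{n+1}) = (x₁x_n + 65y₁y_n, x₁y_n + y₁x_n) repeatedly.
  From (x_1, y_1) = (129, 16): x_2 = 129·129 + 65·16·16 = 33281; y_2 = 129·16 + 16·129 = 4128.
  From (x_2, y_2) = (33281, 4128): x_3 = 129·33281 + 65·16·4128 = 8586369; y_3 = 129·4128 + 16·33281 = 1065008.
  From (x_3, y_3) = (8586369, 1065008): x_4 = 129·8586369 + 65·16·1065008 = 2215249921; y_4 = 129·1065008 + 16·8586369 = 274767936.
Step 3: Verify x_4² - 65·y_4² = 4907332212490506241 - 4907332212490506240 = 1 (should be 1). ✓

(x_1, y_1) = (129, 16); (x_4, y_4) = (2215249921, 274767936).


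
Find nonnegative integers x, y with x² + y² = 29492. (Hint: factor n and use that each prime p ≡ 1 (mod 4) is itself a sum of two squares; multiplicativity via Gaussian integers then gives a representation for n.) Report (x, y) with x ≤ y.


Step 1: Factor n = 29492 = 2^2 · 73 · 101.
Step 2: Check the mod-4 condition on each prime factor: 2 = 2 (special); 73 ≡ 1 (mod 4), exponent 1; 101 ≡ 1 (mod 4), exponent 1.
All primes ≡ 3 (mod 4) appear to even exponent (or don't appear), so by the two-squares theorem n IS expressible as a sum of two squares.
Step 3: Build a representation. Group n = k² · m with k = 2 and m = 73 · 101 = 7373 (a product of primes ≡ 1 (mod 4)); a representation of m scales to one of n via (k·x)² + (k·y)² = k²(x² + y²). Each prime p ≡ 1 (mod 4) is itself a sum of two squares; find a² by testing p − a² for a perfect square:
  73: 73 − 1² = 72, 73 − 2² = 69, 73 − 3² = 64 = 8² ⇒ 73 = 3² + 8².
  101: 101 − 1² = 100 = 10² ⇒ 101 = 1² + 10².
  Combine using the Brahmagupta–Fibonacci identity (a² + b²)(c² + d²) = (ac − bd)² + (ad + bc)² = (ac + bd)² + (ad − bc)²:
  73 · 101 = 7373: from (3² + 8²)(1² + 10²), take (3·1 − 8·10, 3·10 + 8·1) = (3 − 80, 30 + 8) = (-77, 38); dropping signs (only squares matter) gives (77, 38); check 77² + 38² = 5929 + 1444 = 7373 ✓.
  Scale by k = 2: (2·77, 2·38) = (154, 76).
Step 4: Order so x ≤ y and verify: 76² + 154² = 5776 + 23716 = 29492 = n. ✓

n = 29492 = 76² + 154² (one valid representation with x ≤ y).


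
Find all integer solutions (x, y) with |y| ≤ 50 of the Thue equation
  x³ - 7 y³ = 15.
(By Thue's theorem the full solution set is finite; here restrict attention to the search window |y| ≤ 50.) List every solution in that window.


The equation is x³ - 7y³ = 15. For fixed y, x³ = 7·y³ + 15, so a solution requires the RHS to be a perfect cube.
Strategy: iterate y from -50 to 50, compute RHS = 7·y³ + 15, and check whether it is a (positive or negative) perfect cube.
Check small values of y:
  y = 0: RHS = 15 is not a perfect cube.
  y = 1: RHS = 22 is not a perfect cube.
  y = -1: RHS = 8 = (2)³ ⇒ x = 2 works.
  y = 2: RHS = 71 is not a perfect cube.
  y = -2: RHS = -41 is not a perfect cube.
  y = 3: RHS = 204 is not a perfect cube.
  y = -3: RHS = -174 is not a perfect cube.
Continuing, at y = 23: RHS = 85184 = (44)³ ⇒ x = 44 works.
Searching the remaining y in |y| ≤ 50 finds no further solutions.
Collected solutions: (2, -1), (44, 23).

Solutions (with |y| ≤ 50): (2, -1), (44, 23).


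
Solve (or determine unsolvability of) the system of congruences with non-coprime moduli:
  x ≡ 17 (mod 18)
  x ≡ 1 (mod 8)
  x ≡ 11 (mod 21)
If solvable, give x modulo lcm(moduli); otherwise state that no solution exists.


Moduli 18, 8, 21 are not pairwise coprime, so CRT works modulo lcm(m_i) when all pairwise compatibility conditions hold.
Pairwise compatibility: gcd(m_i, m_j) must divide a_i - a_j for every pair.
Merge one congruence at a time:
  Start: x ≡ 17 (mod 18).
  Combine with x ≡ 1 (mod 8): gcd(18, 8) = 2; 1 - 17 = -16, which IS divisible by 2, so compatible.
    Write x = 17 + 18·t and substitute into x ≡ 1 (mod 8): 18·t ≡ 1 − 17 = -16 (mod 8).
    Divide the congruence (and modulus) by g = 2: 9·t ≡ -8 (mod 4).
    Reduce coefficients mod 4: 1·t ≡ 0 (mod 4).
    So t ≡ 0 (mod 4).
    Then x = 17 + 18·0 = 17, valid modulo lcm(18, 8) = 72: x ≡ 17 (mod 72).
  Combine with x ≡ 11 (mod 21): gcd(72, 21) = 3; 11 - 17 = -6, which IS divisible by 3, so compatible.
    Write x = 17 + 72·t and substitute into x ≡ 11 (mod 21): 72·t ≡ 11 − 17 = -6 (mod 21).
    Divide the congruence (and modulus) by g = 3: 24·t ≡ -2 (mod 7).
    Reduce coefficients mod 7: 3·t ≡ 5 (mod 7).
    The inverse of 3 mod 7 is 5 (since 3·5 = 15 = 2·7 + 1), so t ≡ 5·5 = 25 ≡ 4 (mod 7).
    Then x = 17 + 72·4 = 305, valid modulo lcm(72, 21) = 504: x ≡ 305 (mod 504).
Verify: 305 mod 18 = 17, 305 mod 8 = 1, 305 mod 21 = 11.

x ≡ 305 (mod 504).


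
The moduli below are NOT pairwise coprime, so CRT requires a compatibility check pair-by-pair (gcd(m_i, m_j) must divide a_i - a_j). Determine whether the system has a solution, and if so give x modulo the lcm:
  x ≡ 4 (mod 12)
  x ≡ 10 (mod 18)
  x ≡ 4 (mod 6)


Moduli 12, 18, 6 are not pairwise coprime, so CRT works modulo lcm(m_i) when all pairwise compatibility conditions hold.
Pairwise compatibility: gcd(m_i, m_j) must divide a_i - a_j for every pair.
Merge one congruence at a time:
  Start: x ≡ 4 (mod 12).
  Combine with x ≡ 10 (mod 18): gcd(12, 18) = 6; 10 - 4 = 6, which IS divisible by 6, so compatible.
    Write x = 4 + 12·t and substitute into x ≡ 10 (mod 18): 12·t ≡ 10 − 4 = 6 (mod 18).
    Divide the congruence (and modulus) by g = 6: 2·t ≡ 1 (mod 3).
    The inverse of 2 mod 3 is 2 (since 2·2 = 4 = 1·3 + 1), so t ≡ 2·1 = 2 ≡ 2 (mod 3).
    Then x = 4 + 12·2 = 28, valid modulo lcm(12, 18) = 36: x ≡ 28 (mod 36).
  Combine with x ≡ 4 (mod 6): gcd(36, 6) = 6; 4 - 28 = -24, which IS divisible by 6, so compatible.
    Write x = 28 + 36·t and substitute into x ≡ 4 (mod 6): 36·t ≡ 4 − 28 = -24 (mod 6).
    Divide the congruence (and modulus) by g = 6: 6·t ≡ -4 (mod 1).
    Modulo 1 every t works; take t = 0.
    Then x = 28 + 36·0 = 28, valid modulo lcm(36, 6) = 36: x ≡ 28 (mod 36).
Verify: 28 mod 12 = 4, 28 mod 18 = 10, 28 mod 6 = 4.

x ≡ 28 (mod 36).


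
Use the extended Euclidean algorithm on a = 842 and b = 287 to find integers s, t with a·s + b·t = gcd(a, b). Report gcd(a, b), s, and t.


Euclidean algorithm on (842, 287) — divide until remainder is 0:
  842 = 2 · 287 + 268
  287 = 1 · 268 + 19
  268 = 14 · 19 + 2
  19 = 9 · 2 + 1
  2 = 2 · 1 + 0
gcd(842, 287) = 1.
Track Bezout coefficients alongside the remainders: start with r₀ = 842 = a·1 + b·0 (s = 1, t = 0) and r₁ = 287 = a·0 + b·1 (s = 0, t = 1); each new remainder r_{k+1} = r_{k-1} − q_k·r_k inherits s_{k+1} = s_{k-1} − q_k·s_k, t_{k+1} = t_{k-1} − q_k·t_k, so r_k = a·s_k + b·t_k at every step:
  q = 2: r = 268, s = 1 − 2·0 = 1, t = 0 − 2·1 = -2  (check: 842·1 + 287·(-2) = 268)
  q = 1: r = 19, s = 0 − 1·1 = -1, t = 1 − 1·(-2) = 3  (check: 842·(-1) + 287·3 = 19)
  q = 14: r = 2, s = 1 − 14·(-1) = 15, t = -2 − 14·3 = -44  (check: 842·15 + 287·(-44) = 2)
  q = 9: r = 1, s = -1 − 9·15 = -136, t = 3 − 9·(-44) = 399  (check: 842·(-136) + 287·399 = 1)
The row with r = 1 (the gcd) gives the Bezout coefficients s = -136, t = 399.
Result: 842 · (-136) + 287 · (399) = 1.

gcd(842, 287) = 1; s = -136, t = 399 (check: 842·(-136) + 287·399 = 1).


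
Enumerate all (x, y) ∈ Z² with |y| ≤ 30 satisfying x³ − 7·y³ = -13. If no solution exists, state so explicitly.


The equation is x³ - 7y³ = -13. For fixed y, x³ = 7·y³ − 13, so a solution requires the RHS to be a perfect cube.
Strategy: iterate y from -30 to 30, compute RHS = 7·y³ − 13, and check whether it is a (positive or negative) perfect cube.
Check small values of y:
  y = 0: RHS = -13 is not a perfect cube.
  y = 1: RHS = -6 is not a perfect cube.
  y = -1: RHS = -20 is not a perfect cube.
  y = 2: RHS = 43 is not a perfect cube.
  y = -2: RHS = -69 is not a perfect cube.
  y = 3: RHS = 176 is not a perfect cube.
  y = -3: RHS = -202 is not a perfect cube.
Continuing the search up to |y| = 30 finds no solutions either.
No (x, y) in the scanned range satisfies the equation.

No integer solutions with |y| ≤ 30.


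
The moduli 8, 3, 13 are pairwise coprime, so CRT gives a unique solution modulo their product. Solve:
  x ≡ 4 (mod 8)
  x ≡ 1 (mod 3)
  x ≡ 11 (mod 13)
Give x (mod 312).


Moduli 8, 3, 13 are pairwise coprime; by CRT there is a unique solution modulo M = 8 · 3 · 13 = 312.
Solve pairwise, accumulating the modulus:
  Start with x ≡ 4 (mod 8).
  Combine with x ≡ 1 (mod 3): since gcd(8, 3) = 1, we get a unique residue mod 24.
    Write x = 4 + 8·t and substitute into x ≡ 1 (mod 3): 8·t ≡ 1 − 4 = -3 (mod 3).
    Reduce coefficients mod 3: 2·t ≡ 0 (mod 3).
    The inverse of 2 mod 3 is 2 (since 2·2 = 4 = 1·3 + 1), so t ≡ 2·0 = 0 ≡ 0 (mod 3).
    Then x = 4 + 8·0 = 4, valid modulo lcm(8, 3) = 24: x ≡ 4 (mod 24).
  Combine with x ≡ 11 (mod 13): since gcd(24, 13) = 1, we get a unique residue mod 312.
    Write x = 4 + 24·t and substitute into x ≡ 11 (mod 13): 24·t ≡ 11 − 4 = 7 (mod 13).
    Reduce coefficients mod 13: 11·t ≡ 7 (mod 13).
    The inverse of 11 mod 13 is 6 (since 11·6 = 66 = 5·13 + 1), so t ≡ 6·7 = 42 ≡ 3 (mod 13).
    Then x = 4 + 24·3 = 76, valid modulo lcm(24, 13) = 312: x ≡ 76 (mod 312).
Verify: 76 mod 8 = 4 ✓, 76 mod 3 = 1 ✓, 76 mod 13 = 11 ✓.

x ≡ 76 (mod 312).


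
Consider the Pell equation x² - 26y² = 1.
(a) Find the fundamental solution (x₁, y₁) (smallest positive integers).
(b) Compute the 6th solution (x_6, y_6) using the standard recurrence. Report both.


Step 1: Find the fundamental solution (x₁, y₁) of x² - 26y² = 1.
  Expand √26 as a continued fraction. a₀ = ⌊√26⌋ = 5; iterate m_{k+1} = d_k·a_k − m_k, d_{k+1} = (26 − m_{k+1}²)/d_k, a_{k+1} = ⌊(a₀ + m_{k+1})/d_{k+1}⌋ (starting m₀ = 0, d₀ = 1), with convergents p_k = a_k·p_{k-1} + p_{k-2}, q_k = a_k·q_{k-1} + q_{k-2} (p₋₁ = 1, q₋₁ = 0):
  k = 0: a₀ = 5; p₀/q₀ = 5/1; p₀² − 26·q₀² = 25 − 26 = -1.
  k = 1: m = 5, d = 1, a = ⌊(5 + 5)/1⌋ = 10; p/q = (10·5 + 1)/(10·1 + 0) = 51/10; p² − 26·q² = 2601 − 2600 = 1.
  The first convergent with p² − 26·q² = 1 gives the fundamental solution (x₁, y₁) = (51, 10).
Step 2: Apply the recurrence (x_{n+1}, y_{n+1}) = (x₁x_n + 26y₁y_n, x₁y_n + y₁x_n) repeatedly.
  From (x_1, y_1) = (51, 10): x_2 = 51·51 + 26·10·10 = 5201; y_2 = 51·10 + 10·51 = 1020.
  From (x_2, y_2) = (5201, 1020): x_3 = 51·5201 + 26·10·1020 = 530451; y_3 = 51·1020 + 10·5201 = 104030.
  From (x_3, y_3) = (530451, 104030): x_4 = 51·530451 + 26·10·104030 = 54100801; y_4 = 51·104030 + 10·530451 = 10610040.
  From (x_4, y_4) = (54100801, 10610040): x_5 = 51·54100801 + 26·10·10610040 = 5517751251; y_5 = 51·10610040 + 10·54100801 = 1082120050.
  From (x_5, y_5) = (5517751251, 1082120050): x_6 = 51·5517751251 + 26·10·1082120050 = 562756526801; y_6 = 51·1082120050 + 10·5517751251 = 110365635060.
Step 3: Verify x_6² - 26·y_6² = 316694908457124631293601 - 316694908457124631293600 = 1 (should be 1). ✓

(x_1, y_1) = (51, 10); (x_6, y_6) = (562756526801, 110365635060).


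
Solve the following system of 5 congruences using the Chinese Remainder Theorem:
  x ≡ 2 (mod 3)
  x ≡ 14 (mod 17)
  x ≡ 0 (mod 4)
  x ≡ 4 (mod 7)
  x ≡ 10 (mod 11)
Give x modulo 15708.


Product of moduli M = 3 · 17 · 4 · 7 · 11 = 15708.
Merge one congruence at a time:
  Start: x ≡ 2 (mod 3).
  Combine with x ≡ 14 (mod 17); new modulus lcm = 51.
    Write x = 2 + 3·t and substitute into x ≡ 14 (mod 17): 3·t ≡ 14 − 2 = 12 (mod 17).
    The inverse of 3 mod 17 is 6 (since 3·6 = 18 = 1·17 + 1), so t ≡ 6·12 = 72 ≡ 4 (mod 17).
    Then x = 2 + 3·4 = 14, valid modulo lcm(3, 17) = 51: x ≡ 14 (mod 51).
  Combine with x ≡ 0 (mod 4); new modulus lcm = 204.
    Write x = 14 + 51·t and substitute into x ≡ 0 (mod 4): 51·t ≡ 0 − 14 = -14 (mod 4).
    Reduce coefficients mod 4: 3·t ≡ 2 (mod 4).
    The inverse of 3 mod 4 is 3 (since 3·3 = 9 = 2·4 + 1), so t ≡ 3·2 = 6 ≡ 2 (mod 4).
    Then x = 14 + 51·2 = 116, valid modulo lcm(51, 4) = 204: x ≡ 116 (mod 204).
  Combine with x ≡ 4 (mod 7); new modulus lcm = 1428.
    Write x = 116 + 204·t and substitute into x ≡ 4 (mod 7): 204·t ≡ 4 − 116 = -112 (mod 7).
    Reduce coefficients mod 7: 1·t ≡ 0 (mod 7).
    So t ≡ 0 (mod 7).
    Then x = 116 + 204·0 = 116, valid modulo lcm(204, 7) = 1428: x ≡ 116 (mod 1428).
  Combine with x ≡ 10 (mod 11); new modulus lcm = 15708.
    Write x = 116 + 1428·t and substitute into x ≡ 10 (mod 11): 1428·t ≡ 10 − 116 = -106 (mod 11).
    Reduce coefficients mod 11: 9·t ≡ 4 (mod 11).
    The inverse of 9 mod 11 is 5 (since 9·5 = 45 = 4·11 + 1), so t ≡ 5·4 = 20 ≡ 9 (mod 11).
    Then x = 116 + 1428·9 = 12968, valid modulo lcm(1428, 11) = 15708: x ≡ 12968 (mod 15708).
Verify against each original: 12968 mod 3 = 2, 12968 mod 17 = 14, 12968 mod 4 = 0, 12968 mod 7 = 4, 12968 mod 11 = 10.

x ≡ 12968 (mod 15708).


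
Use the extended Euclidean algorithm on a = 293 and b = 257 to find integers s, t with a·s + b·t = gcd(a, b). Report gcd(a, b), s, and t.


Euclidean algorithm on (293, 257) — divide until remainder is 0:
  293 = 1 · 257 + 36
  257 = 7 · 36 + 5
  36 = 7 · 5 + 1
  5 = 5 · 1 + 0
gcd(293, 257) = 1.
Track Bezout coefficients alongside the remainders: start with r₀ = 293 = a·1 + b·0 (s = 1, t = 0) and r₁ = 257 = a·0 + b·1 (s = 0, t = 1); each new remainder r_{k+1} = r_{k-1} − q_k·r_k inherits s_{k+1} = s_{k-1} − q_k·s_k, t_{k+1} = t_{k-1} − q_k·t_k, so r_k = a·s_k + b·t_k at every step:
  q = 1: r = 36, s = 1 − 1·0 = 1, t = 0 − 1·1 = -1  (check: 293·1 + 257·(-1) = 36)
  q = 7: r = 5, s = 0 − 7·1 = -7, t = 1 − 7·(-1) = 8  (check: 293·(-7) + 257·8 = 5)
  q = 7: r = 1, s = 1 − 7·(-7) = 50, t = -1 − 7·8 = -57  (check: 293·50 + 257·(-57) = 1)
The row with r = 1 (the gcd) gives the Bezout coefficients s = 50, t = -57.
Result: 293 · (50) + 257 · (-57) = 1.

gcd(293, 257) = 1; s = 50, t = -57 (check: 293·50 + 257·(-57) = 1).


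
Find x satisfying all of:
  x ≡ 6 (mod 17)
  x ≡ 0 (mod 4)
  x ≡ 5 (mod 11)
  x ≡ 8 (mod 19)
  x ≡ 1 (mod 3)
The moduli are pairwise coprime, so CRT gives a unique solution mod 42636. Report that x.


Product of moduli M = 17 · 4 · 11 · 19 · 3 = 42636.
Merge one congruence at a time:
  Start: x ≡ 6 (mod 17).
  Combine with x ≡ 0 (mod 4); new modulus lcm = 68.
    Write x = 6 + 17·t and substitute into x ≡ 0 (mod 4): 17·t ≡ 0 − 6 = -6 (mod 4).
    Reduce coefficients mod 4: 1·t ≡ 2 (mod 4).
    So t ≡ 2 (mod 4).
    Then x = 6 + 17·2 = 40, valid modulo lcm(17, 4) = 68: x ≡ 40 (mod 68).
  Combine with x ≡ 5 (mod 11); new modulus lcm = 748.
    Write x = 40 + 68·t and substitute into x ≡ 5 (mod 11): 68·t ≡ 5 − 40 = -35 (mod 11).
    Reduce coefficients mod 11: 2·t ≡ 9 (mod 11).
    The inverse of 2 mod 11 is 6 (since 2·6 = 12 = 1·11 + 1), so t ≡ 6·9 = 54 ≡ 10 (mod 11).
    Then x = 40 + 68·10 = 720, valid modulo lcm(68, 11) = 748: x ≡ 720 (mod 748).
  Combine with x ≡ 8 (mod 19); new modulus lcm = 14212.
    Write x = 720 + 748·t and substitute into x ≡ 8 (mod 19): 748·t ≡ 8 − 720 = -712 (mod 19).
    Reduce coefficients mod 19: 7·t ≡ 10 (mod 19).
    The inverse of 7 mod 19 is 11 (since 7·11 = 77 = 4·19 + 1), so t ≡ 11·10 = 110 ≡ 15 (mod 19).
    Then x = 720 + 748·15 = 11940, valid modulo lcm(748, 19) = 14212: x ≡ 11940 (mod 14212).
  Combine with x ≡ 1 (mod 3); new modulus lcm = 42636.
    Write x = 11940 + 14212·t and substitute into x ≡ 1 (mod 3): 14212·t ≡ 1 − 11940 = -11939 (mod 3).
    Reduce coefficients mod 3: 1·t ≡ 1 (mod 3).
    So t ≡ 1 (mod 3).
    Then x = 11940 + 14212·1 = 26152, valid modulo lcm(14212, 3) = 42636: x ≡ 26152 (mod 42636).
Verify against each original: 26152 mod 17 = 6, 26152 mod 4 = 0, 26152 mod 11 = 5, 26152 mod 19 = 8, 26152 mod 3 = 1.

x ≡ 26152 (mod 42636).


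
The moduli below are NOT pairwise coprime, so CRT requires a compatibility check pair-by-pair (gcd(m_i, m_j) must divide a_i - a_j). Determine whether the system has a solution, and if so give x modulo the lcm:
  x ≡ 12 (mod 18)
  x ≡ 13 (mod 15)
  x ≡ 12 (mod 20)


Moduli 18, 15, 20 are not pairwise coprime, so CRT works modulo lcm(m_i) when all pairwise compatibility conditions hold.
Pairwise compatibility: gcd(m_i, m_j) must divide a_i - a_j for every pair.
Merge one congruence at a time:
  Start: x ≡ 12 (mod 18).
  Combine with x ≡ 13 (mod 15): gcd(18, 15) = 3, and 13 - 12 = 1 is NOT divisible by 3.
    ⇒ system is inconsistent (no integer solution).

No solution (the system is inconsistent).


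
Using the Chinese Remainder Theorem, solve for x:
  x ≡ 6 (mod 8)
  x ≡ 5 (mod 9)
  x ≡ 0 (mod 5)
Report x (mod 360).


Moduli 8, 9, 5 are pairwise coprime; by CRT there is a unique solution modulo M = 8 · 9 · 5 = 360.
Solve pairwise, accumulating the modulus:
  Start with x ≡ 6 (mod 8).
  Combine with x ≡ 5 (mod 9): since gcd(8, 9) = 1, we get a unique residue mod 72.
    Write x = 6 + 8·t and substitute into x ≡ 5 (mod 9): 8·t ≡ 5 − 6 = -1 (mod 9).
    Reduce coefficients mod 9: 8·t ≡ 8 (mod 9).
    The inverse of 8 mod 9 is 8 (since 8·8 = 64 = 7·9 + 1), so t ≡ 8·8 = 64 ≡ 1 (mod 9).
    Then x = 6 + 8·1 = 14, valid modulo lcm(8, 9) = 72: x ≡ 14 (mod 72).
  Combine with x ≡ 0 (mod 5): since gcd(72, 5) = 1, we get a unique residue mod 360.
    Write x = 14 + 72·t and substitute into x ≡ 0 (mod 5): 72·t ≡ 0 − 14 = -14 (mod 5).
    Reduce coefficients mod 5: 2·t ≡ 1 (mod 5).
    The inverse of 2 mod 5 is 3 (since 2·3 = 6 = 1·5 + 1), so t ≡ 3·1 = 3 ≡ 3 (mod 5).
    Then x = 14 + 72·3 = 230, valid modulo lcm(72, 5) = 360: x ≡ 230 (mod 360).
Verify: 230 mod 8 = 6 ✓, 230 mod 9 = 5 ✓, 230 mod 5 = 0 ✓.

x ≡ 230 (mod 360).


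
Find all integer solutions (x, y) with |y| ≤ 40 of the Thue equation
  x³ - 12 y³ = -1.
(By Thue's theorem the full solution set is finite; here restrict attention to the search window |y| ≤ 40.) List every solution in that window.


The equation is x³ - 12y³ = -1. For fixed y, x³ = 12·y³ − 1, so a solution requires the RHS to be a perfect cube.
Strategy: iterate y from -40 to 40, compute RHS = 12·y³ − 1, and check whether it is a (positive or negative) perfect cube.
Check small values of y:
  y = 0: RHS = -1 = (-1)³ ⇒ x = -1 works.
  y = 1: RHS = 11 is not a perfect cube.
  y = -1: RHS = -13 is not a perfect cube.
  y = 2: RHS = 95 is not a perfect cube.
  y = -2: RHS = -97 is not a perfect cube.
  y = 3: RHS = 323 is not a perfect cube.
  y = -3: RHS = -325 is not a perfect cube.
Continuing the search up to |y| = 40 finds no further solutions beyond those listed.
Collected solutions: (-1, 0).

Solutions (with |y| ≤ 40): (-1, 0).


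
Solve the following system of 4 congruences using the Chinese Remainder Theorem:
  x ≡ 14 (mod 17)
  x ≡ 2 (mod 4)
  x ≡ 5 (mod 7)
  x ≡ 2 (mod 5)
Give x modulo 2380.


Product of moduli M = 17 · 4 · 7 · 5 = 2380.
Merge one congruence at a time:
  Start: x ≡ 14 (mod 17).
  Combine with x ≡ 2 (mod 4); new modulus lcm = 68.
    Write x = 14 + 17·t and substitute into x ≡ 2 (mod 4): 17·t ≡ 2 − 14 = -12 (mod 4).
    Reduce coefficients mod 4: 1·t ≡ 0 (mod 4).
    So t ≡ 0 (mod 4).
    Then x = 14 + 17·0 = 14, valid modulo lcm(17, 4) = 68: x ≡ 14 (mod 68).
  Combine with x ≡ 5 (mod 7); new modulus lcm = 476.
    Write x = 14 + 68·t and substitute into x ≡ 5 (mod 7): 68·t ≡ 5 − 14 = -9 (mod 7).
    Reduce coefficients mod 7: 5·t ≡ 5 (mod 7).
    The inverse of 5 mod 7 is 3 (since 5·3 = 15 = 2·7 + 1), so t ≡ 3·5 = 15 ≡ 1 (mod 7).
    Then x = 14 + 68·1 = 82, valid modulo lcm(68, 7) = 476: x ≡ 82 (mod 476).
  Combine with x ≡ 2 (mod 5); new modulus lcm = 2380.
    Write x = 82 + 476·t and substitute into x ≡ 2 (mod 5): 476·t ≡ 2 − 82 = -80 (mod 5).
    Reduce coefficients mod 5: 1·t ≡ 0 (mod 5).
    So t ≡ 0 (mod 5).
    Then x = 82 + 476·0 = 82, valid modulo lcm(476, 5) = 2380: x ≡ 82 (mod 2380).
Verify against each original: 82 mod 17 = 14, 82 mod 4 = 2, 82 mod 7 = 5, 82 mod 5 = 2.

x ≡ 82 (mod 2380).


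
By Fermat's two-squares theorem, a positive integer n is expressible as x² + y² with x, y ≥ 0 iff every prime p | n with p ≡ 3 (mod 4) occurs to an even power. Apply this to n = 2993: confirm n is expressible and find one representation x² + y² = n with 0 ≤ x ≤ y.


Step 1: Factor n = 2993 = 41 · 73.
Step 2: Check the mod-4 condition on each prime factor: 41 ≡ 1 (mod 4), exponent 1; 73 ≡ 1 (mod 4), exponent 1.
All primes ≡ 3 (mod 4) appear to even exponent (or don't appear), so by the two-squares theorem n IS expressible as a sum of two squares.
Step 3: Build a representation. Here n = 41 · 73 is a product of primes ≡ 1 (mod 4). Each prime p ≡ 1 (mod 4) is itself a sum of two squares; find a² by testing p − a² for a perfect square:
  41: 41 − 1² = 40, 41 − 2² = 37, 41 − 3² = 32, 41 − 4² = 25 = 5² ⇒ 41 = 4² + 5².
  73: 73 − 1² = 72, 73 − 2² = 69, 73 − 3² = 64 = 8² ⇒ 73 = 3² + 8².
  Combine using the Brahmagupta–Fibonacci identity (a² + b²)(c² + d²) = (ac − bd)² + (ad + bc)² = (ac + bd)² + (ad − bc)²:
  41 · 73 = 2993: from (4² + 5²)(3² + 8²), take (4·3 − 5·8, 4·8 + 5·3) = (12 − 40, 32 + 15) = (-28, 47); dropping signs (only squares matter) gives (28, 47); check 28² + 47² = 784 + 2209 = 2993 ✓.
Step 4: Order so x ≤ y and verify: 28² + 47² = 784 + 2209 = 2993 = n. ✓

n = 2993 = 28² + 47² (one valid representation with x ≤ y).


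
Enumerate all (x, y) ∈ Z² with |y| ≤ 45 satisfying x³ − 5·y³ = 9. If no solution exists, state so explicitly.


The equation is x³ - 5y³ = 9. For fixed y, x³ = 5·y³ + 9, so a solution requires the RHS to be a perfect cube.
Strategy: iterate y from -45 to 45, compute RHS = 5·y³ + 9, and check whether it is a (positive or negative) perfect cube.
Check small values of y:
  y = 0: RHS = 9 is not a perfect cube.
  y = 1: RHS = 14 is not a perfect cube.
  y = -1: RHS = 4 is not a perfect cube.
  y = 2: RHS = 49 is not a perfect cube.
  y = -2: RHS = -31 is not a perfect cube.
  y = 3: RHS = 144 is not a perfect cube.
  y = -3: RHS = -126 is not a perfect cube.
Continuing the search up to |y| = 45 finds no solutions either.
No (x, y) in the scanned range satisfies the equation.

No integer solutions with |y| ≤ 45.
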